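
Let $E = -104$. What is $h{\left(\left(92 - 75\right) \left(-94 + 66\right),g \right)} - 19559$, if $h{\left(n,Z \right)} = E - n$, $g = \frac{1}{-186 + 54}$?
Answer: $-19187$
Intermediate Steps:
$g = - \frac{1}{132}$ ($g = \frac{1}{-132} = - \frac{1}{132} \approx -0.0075758$)
$h{\left(n,Z \right)} = -104 - n$
$h{\left(\left(92 - 75\right) \left(-94 + 66\right),g \right)} - 19559 = \left(-104 - \left(92 - 75\right) \left(-94 + 66\right)\right) - 19559 = \left(-104 - 17 \left(-28\right)\right) - 19559 = \left(-104 - -476\right) - 19559 = \left(-104 + 476\right) - 19559 = 372 - 19559 = -19187$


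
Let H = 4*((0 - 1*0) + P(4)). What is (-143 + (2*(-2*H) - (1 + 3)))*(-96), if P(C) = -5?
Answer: 6432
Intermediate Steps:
H = -20 (H = 4*((0 - 1*0) - 5) = 4*((0 + 0) - 5) = 4*(0 - 5) = 4*(-5) = -20)
(-143 + (2*(-2*H) - (1 + 3)))*(-96) = (-143 + (2*(-2*(-20)) - (1 + 3)))*(-96) = (-143 + (2*40 - 1*4))*(-96) = (-143 + (80 - 4))*(-96) = (-143 + 76)*(-96) = -67*(-96) = 6432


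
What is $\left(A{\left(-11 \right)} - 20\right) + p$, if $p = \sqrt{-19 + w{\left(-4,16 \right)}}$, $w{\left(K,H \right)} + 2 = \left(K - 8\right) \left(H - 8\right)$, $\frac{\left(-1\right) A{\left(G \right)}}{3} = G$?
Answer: $13 + 3 i \sqrt{13} \approx 13.0 + 10.817 i$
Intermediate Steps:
$A{\left(G \right)} = - 3 G$
$w{\left(K,H \right)} = -2 + \left(-8 + H\right) \left(-8 + K\right)$ ($w{\left(K,H \right)} = -2 + \left(K - 8\right) \left(H - 8\right) = -2 + \left(-8 + K\right) \left(-8 + H\right) = -2 + \left(-8 + H\right) \left(-8 + K\right)$)
$p = 3 i \sqrt{13}$ ($p = \sqrt{-19 + \left(62 - 128 - -32 + 16 \left(-4\right)\right)} = \sqrt{-19 + \left(62 - 128 + 32 - 64\right)} = \sqrt{-19 - 98} = \sqrt{-117} = 3 i \sqrt{13} \approx 10.817 i$)
$\left(A{\left(-11 \right)} - 20\right) + p = \left(\left(-3\right) \left(-11\right) - 20\right) + 3 i \sqrt{13} = \left(33 - 20\right) + 3 i \sqrt{13} = 13 + 3 i \sqrt{13}$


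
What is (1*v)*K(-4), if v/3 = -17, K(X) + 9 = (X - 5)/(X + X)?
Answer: 3213/8 ≈ 401.63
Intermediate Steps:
K(X) = -9 + (-5 + X)/(2*X) (K(X) = -9 + (X - 5)/(X + X) = -9 + (-5 + X)/((2*X)) = -9 + (-5 + X)*(1/(2*X)) = -9 + (-5 + X)/(2*X))
v = -51 (v = 3*(-17) = -51)
(1*v)*K(-4) = (1*(-51))*((1/2)*(-5 - 17*(-4))/(-4)) = -51*(-1)*(-5 + 68)/(2*4) = -51*(-1)*63/(2*4) = -51*(-63/8) = 3213/8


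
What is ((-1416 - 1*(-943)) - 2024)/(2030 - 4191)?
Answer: 2497/2161 ≈ 1.1555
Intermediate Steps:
((-1416 - 1*(-943)) - 2024)/(2030 - 4191) = ((-1416 + 943) - 2024)/(-2161) = (-473 - 2024)*(-1/2161) = -2497*(-1/2161) = 2497/2161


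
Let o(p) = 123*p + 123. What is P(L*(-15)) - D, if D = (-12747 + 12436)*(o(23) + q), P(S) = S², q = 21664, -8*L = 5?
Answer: 489962489/64 ≈ 7.6557e+6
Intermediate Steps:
o(p) = 123 + 123*p
L = -5/8 (L = -⅛*5 = -5/8 ≈ -0.62500)
D = -7655576 (D = (-12747 + 12436)*((123 + 123*23) + 21664) = -311*((123 + 2829) + 21664) = -311*(2952 + 21664) = -311*24616 = -7655576)
P(L*(-15)) - D = (-5/8*(-15))² - 1*(-7655576) = (75/8)² + 7655576 = 5625/64 + 7655576 = 489962489/64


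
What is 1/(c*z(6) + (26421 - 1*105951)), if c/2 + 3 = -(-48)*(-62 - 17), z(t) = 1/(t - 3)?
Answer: -1/82060 ≈ -1.2186e-5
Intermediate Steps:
z(t) = 1/(-3 + t)
c = -7590 (c = -6 + 2*(-(-48)*(-62 - 17)) = -6 + 2*(-(-48)*(-79)) = -6 + 2*(-1*3792) = -6 + 2*(-3792) = -6 - 7584 = -7590)
1/(c*z(6) + (26421 - 1*105951)) = 1/(-7590/(-3 + 6) + (26421 - 1*105951)) = 1/(-7590/3 + (26421 - 105951)) = 1/(-7590*⅓ - 79530) = 1/(-2530 - 79530) = 1/(-82060) = -1/82060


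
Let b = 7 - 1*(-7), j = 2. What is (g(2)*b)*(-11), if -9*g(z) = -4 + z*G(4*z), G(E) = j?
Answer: 0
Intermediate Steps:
G(E) = 2
b = 14 (b = 7 + 7 = 14)
g(z) = 4/9 - 2*z/9 (g(z) = -(-4 + z*2)/9 = -(-4 + 2*z)/9 = 4/9 - 2*z/9)
(g(2)*b)*(-11) = ((4/9 - 2/9*2)*14)*(-11) = ((4/9 - 4/9)*14)*(-11) = (0*14)*(-11) = 0*(-11) = 0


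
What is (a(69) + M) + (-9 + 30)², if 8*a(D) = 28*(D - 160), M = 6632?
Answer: 13509/2 ≈ 6754.5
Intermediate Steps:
a(D) = -560 + 7*D/2 (a(D) = (28*(D - 160))/8 = (28*(-160 + D))/8 = (-4480 + 28*D)/8 = -560 + 7*D/2)
(a(69) + M) + (-9 + 30)² = ((-560 + (7/2)*69) + 6632) + (-9 + 30)² = ((-560 + 483/2) + 6632) + 21² = (-637/2 + 6632) + 441 = 12627/2 + 441 = 13509/2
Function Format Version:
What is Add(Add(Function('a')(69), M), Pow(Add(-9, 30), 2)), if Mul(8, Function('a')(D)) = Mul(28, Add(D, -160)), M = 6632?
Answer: Rational(13509, 2) ≈ 6754.5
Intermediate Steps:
Function('a')(D) = Add(-560, Mul(Rational(7, 2), D)) (Function('a')(D) = Mul(Rational(1, 8), Mul(28, Add(D, -160))) = Mul(Rational(1, 8), Mul(28, Add(-160, D))) = Mul(Rational(1, 8), Add(-4480, Mul(28, D))) = Add(-560, Mul(Rational(7, 2), D)))
Add(Add(Function('a')(69), M), Pow(Add(-9, 30), 2)) = Add(Add(Add(-560, Mul(Rational(7, 2), 69)), 6632), Pow(Add(-9, 30), 2)) = Add(Add(Add(-560, Rational(483, 2)), 6632), Pow(21, 2)) = Add(Add(Rational(-637, 2), 6632), 441) = Add(Rational(12627, 2), 441) = Rational(13509, 2)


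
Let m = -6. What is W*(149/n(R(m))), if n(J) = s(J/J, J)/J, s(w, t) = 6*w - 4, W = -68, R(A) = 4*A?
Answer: 121584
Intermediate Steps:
s(w, t) = -4 + 6*w
n(J) = 2/J (n(J) = (-4 + 6*(J/J))/J = (-4 + 6*1)/J = (-4 + 6)/J = 2/J)
W*(149/n(R(m))) = -10132/(2/((4*(-6)))) = -10132/(2/(-24)) = -10132/(2*(-1/24)) = -10132/(-1/12) = -10132*(-12) = -68*(-1788) = 121584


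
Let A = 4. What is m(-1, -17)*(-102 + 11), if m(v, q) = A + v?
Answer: -273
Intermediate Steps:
m(v, q) = 4 + v
m(-1, -17)*(-102 + 11) = (4 - 1)*(-102 + 11) = 3*(-91) = -273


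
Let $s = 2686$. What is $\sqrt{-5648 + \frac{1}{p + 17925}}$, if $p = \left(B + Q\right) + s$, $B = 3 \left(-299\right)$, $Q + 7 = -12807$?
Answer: $\frac{i \sqrt{2689012731}}{690} \approx 75.153 i$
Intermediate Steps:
$Q = -12814$ ($Q = -7 - 12807 = -12814$)
$B = -897$
$p = -11025$ ($p = \left(-897 - 12814\right) + 2686 = -13711 + 2686 = -11025$)
$\sqrt{-5648 + \frac{1}{p + 17925}} = \sqrt{-5648 + \frac{1}{-11025 + 17925}} = \sqrt{-5648 + \frac{1}{6900}} = \sqrt{- \frac{38971199}{6900}} = \frac{i \sqrt{2689012731}}{690}$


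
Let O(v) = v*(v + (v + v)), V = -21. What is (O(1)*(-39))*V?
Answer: 2457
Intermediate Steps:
O(v) = 3*v**2 (O(v) = v*(v + 2*v) = v*(3*v) = 3*v**2)
(O(1)*(-39))*V = ((3*1**2)*(-39))*(-21) = ((3*1)*(-39))*(-21) = (3*(-39))*(-21) = -117*(-21) = 2457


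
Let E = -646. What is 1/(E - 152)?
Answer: -1/798 ≈ -0.0012531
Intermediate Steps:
1/(E - 152) = 1/(-646 - 152) = 1/(-798) = -1/798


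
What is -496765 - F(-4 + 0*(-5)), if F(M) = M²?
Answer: -496781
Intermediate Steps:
-496765 - F(-4 + 0*(-5)) = -496765 - (-4 + 0*(-5))² = -496765 - (-4 + 0)² = -496765 - 1*(-4)² = -496765 - 1*16 = -496765 - 16 = -496781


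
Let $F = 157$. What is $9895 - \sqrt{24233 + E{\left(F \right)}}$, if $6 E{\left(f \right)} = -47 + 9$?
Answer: $9895 - \frac{2 \sqrt{54510}}{3} \approx 9739.3$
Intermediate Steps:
$E{\left(f \right)} = - \frac{19}{3}$ ($E{\left(f \right)} = \frac{-47 + 9}{6} = \frac{1}{6} \left(-38\right) = - \frac{19}{3}$)
$9895 - \sqrt{24233 + E{\left(F \right)}} = 9895 - \sqrt{24233 - \frac{19}{3}} = 9895 - \sqrt{\frac{72680}{3}} = 9895 - \frac{2 \sqrt{54510}}{3}$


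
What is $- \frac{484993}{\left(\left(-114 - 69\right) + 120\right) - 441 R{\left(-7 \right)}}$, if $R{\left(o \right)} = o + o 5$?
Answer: $- \frac{484993}{18459} \approx -26.274$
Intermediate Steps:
$R{\left(o \right)} = 6 o$ ($R{\left(o \right)} = o + 5 o = 6 o$)
$- \frac{484993}{\left(\left(-114 - 69\right) + 120\right) - 441 R{\left(-7 \right)}} = - \frac{484993}{\left(\left(-114 - 69\right) + 120\right) - 441 \cdot 6 \left(-7\right)} = - \frac{484993}{\left(-183 + 120\right) - -18522} = - \frac{484993}{-63 + 18522} = - \frac{484993}{18459}$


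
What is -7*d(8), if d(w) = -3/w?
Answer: 21/8 ≈ 2.6250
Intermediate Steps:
-7*d(8) = -(-21)/8 = -7*(-3/8) = 21/8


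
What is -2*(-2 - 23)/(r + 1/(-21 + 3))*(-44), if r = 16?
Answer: -39600/287 ≈ -137.98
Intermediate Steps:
-2*(-2 - 23)/(r + 1/(-21 + 3))*(-44) = -2*(-2 - 23)/(16 + 1/(-21 + 3))*(-44) = -(-50)/(16 + 1/(-18))*(-44) = -(-50)/(16 - 1/18)*(-44) = -(-50)/287/18*(-44) = -(-50)*18/287*(-44) = -2*(-450/287)*(-44) = (900/287)*(-44) = -39600/287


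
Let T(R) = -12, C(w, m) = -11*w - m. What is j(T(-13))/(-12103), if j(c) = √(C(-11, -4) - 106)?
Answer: -√19/12103 ≈ -0.00036015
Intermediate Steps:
C(w, m) = -m - 11*w
j(c) = √19 (j(c) = √((-1*(-4) - 11*(-11)) - 106) = √((4 + 121) - 106) = √(125 - 106) = √19)
j(T(-13))/(-12103) = √19/(-12103) = √19*(-1/12103) = -√19/12103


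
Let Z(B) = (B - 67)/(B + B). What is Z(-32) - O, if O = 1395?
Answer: -89181/64 ≈ -1393.5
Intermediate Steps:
Z(B) = (-67 + B)/(2*B) (Z(B) = (-67 + B)/((2*B)) = (-67 + B)*(1/(2*B)) = (-67 + B)/(2*B))
Z(-32) - O = (1/2)*(-67 - 32)/(-32) - 1*1395 = (1/2)*(-1/32)*(-99) - 1395 = 99/64 - 1395 = -89181/64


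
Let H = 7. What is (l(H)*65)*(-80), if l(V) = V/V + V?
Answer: -41600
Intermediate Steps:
l(V) = 1 + V
(l(H)*65)*(-80) = ((1 + 7)*65)*(-80) = (8*65)*(-80) = 520*(-80) = -41600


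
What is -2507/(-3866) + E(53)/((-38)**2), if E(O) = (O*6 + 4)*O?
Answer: 8699658/697813 ≈ 12.467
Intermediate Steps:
E(O) = O*(4 + 6*O) (E(O) = (6*O + 4)*O = (4 + 6*O)*O = O*(4 + 6*O))
-2507/(-3866) + E(53)/((-38)**2) = -2507/(-3866) + (2*53*(2 + 3*53))/((-38)**2) = -2507*(-1/3866) + (2*53*(2 + 159))/1444 = 2507/3866 + (2*53*161)*(1/1444) = 2507/3866 + 17066*(1/1444) = 2507/3866 + 8533/722 = 8699658/697813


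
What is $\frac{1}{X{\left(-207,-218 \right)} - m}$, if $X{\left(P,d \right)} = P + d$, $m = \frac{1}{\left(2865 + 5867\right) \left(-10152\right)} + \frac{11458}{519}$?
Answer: $- \frac{15335976672}{6856363535731} \approx -0.0022367$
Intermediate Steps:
$m = \frac{338573450131}{15335976672}$ ($m = \frac{1}{8732} \left(- \frac{1}{10152}\right) + 11458 \cdot \frac{1}{519} = \frac{1}{8732} \left(- \frac{1}{10152}\right) + \frac{11458}{519} = - \frac{1}{88647264} + \frac{11458}{519} = \frac{338573450131}{15335976672} \approx 22.077$)
$\frac{1}{X{\left(-207,-218 \right)} - m} = \frac{1}{\left(-207 - 218\right) - \frac{338573450131}{15335976672}} = \frac{1}{-425 - \frac{338573450131}{15335976672}} = \frac{1}{- \frac{6856363535731}{15335976672}} = - \frac{15335976672}{6856363535731}$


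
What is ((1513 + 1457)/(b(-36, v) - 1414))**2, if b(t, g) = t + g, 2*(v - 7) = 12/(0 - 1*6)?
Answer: 2205225/521284 ≈ 4.2304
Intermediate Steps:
v = 6 (v = 7 + (12/(0 - 1*6))/2 = 7 + (12/(0 - 6))/2 = 7 + (12/(-6))/2 = 7 + (12*(-1/6))/2 = 7 + (1/2)*(-2) = 7 - 1 = 6)
b(t, g) = g + t
((1513 + 1457)/(b(-36, v) - 1414))**2 = ((1513 + 1457)/((6 - 36) - 1414))**2 = (2970/(-30 - 1414))**2 = (2970/(-1444))**2 = (2970*(-1/1444))**2 = (-1485/722)**2 = 2205225/521284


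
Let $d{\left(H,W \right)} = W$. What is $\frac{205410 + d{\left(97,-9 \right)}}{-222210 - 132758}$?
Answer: $- \frac{205401}{354968} \approx -0.57865$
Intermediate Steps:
$\frac{205410 + d{\left(97,-9 \right)}}{-222210 - 132758} = \frac{205410 - 9}{-222210 - 132758} = \frac{205401}{-222210 - 132758} = \frac{205401}{-354968} = 205401 \left(- \frac{1}{354968}\right) = - \frac{205401}{354968}$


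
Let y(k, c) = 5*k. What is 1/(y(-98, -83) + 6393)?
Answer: 1/5903 ≈ 0.00016941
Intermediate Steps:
1/(y(-98, -83) + 6393) = 1/(5*(-98) + 6393) = 1/(-490 + 6393) = 1/5903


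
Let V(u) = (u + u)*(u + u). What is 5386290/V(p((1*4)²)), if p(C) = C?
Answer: 2693145/512 ≈ 5260.0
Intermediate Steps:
V(u) = 4*u² (V(u) = (2*u)*(2*u) = 4*u²)
5386290/V(p((1*4)²)) = 5386290/((4*((1*4)²)²)) = 5386290/((4*(4²)²)) = 5386290/((4*16²)) = 5386290/((4*256)) = 5386290/1024 = 5386290*(1/1024) = 2693145/512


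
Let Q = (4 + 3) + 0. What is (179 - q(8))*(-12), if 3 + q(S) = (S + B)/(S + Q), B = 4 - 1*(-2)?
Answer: -10864/5 ≈ -2172.8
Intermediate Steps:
B = 6 (B = 4 + 2 = 6)
Q = 7 (Q = 7 + 0 = 7)
q(S) = -3 + (6 + S)/(7 + S) (q(S) = -3 + (S + 6)/(S + 7) = -3 + (6 + S)/(7 + S))
(179 - q(8))*(-12) = (179 - (-15 - 2*8)/(7 + 8))*(-12) = (179 - (-15 - 16)/15)*(-12) = (179 - (-31)/15)*(-12) = (179 - 1*(-31/15))*(-12) = (179 + 31/15)*(-12) = (2716/15)*(-12) = -10864/5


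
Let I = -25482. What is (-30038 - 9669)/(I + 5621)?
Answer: 39707/19861 ≈ 1.9992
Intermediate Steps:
(-30038 - 9669)/(I + 5621) = (-30038 - 9669)/(-25482 + 5621) = -39707/(-19861) = -39707*(-1/19861) = 39707/19861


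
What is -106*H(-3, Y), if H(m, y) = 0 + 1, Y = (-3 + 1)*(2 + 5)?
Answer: -106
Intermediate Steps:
Y = -14 (Y = -2*7 = -14)
H(m, y) = 1
-106*H(-3, Y) = -106*1 = -106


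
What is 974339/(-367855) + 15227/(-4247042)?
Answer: -4143659983323/1562295634910 ≈ -2.6523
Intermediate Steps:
974339/(-367855) + 15227/(-4247042) = 974339*(-1/367855) + 15227*(-1/4247042) = -974339/367855 - 15227/4247042 = -4143659983323/1562295634910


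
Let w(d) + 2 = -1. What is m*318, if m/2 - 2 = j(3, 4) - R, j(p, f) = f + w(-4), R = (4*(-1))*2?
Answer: 6996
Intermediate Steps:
w(d) = -3 (w(d) = -2 - 1 = -3)
R = -8 (R = -4*2 = -8)
j(p, f) = -3 + f (j(p, f) = f - 3 = -3 + f)
m = 22 (m = 4 + 2*((-3 + 4) - 1*(-8)) = 4 + 2*(1 + 8) = 4 + 2*9 = 4 + 18 = 22)
m*318 = 22*318 = 6996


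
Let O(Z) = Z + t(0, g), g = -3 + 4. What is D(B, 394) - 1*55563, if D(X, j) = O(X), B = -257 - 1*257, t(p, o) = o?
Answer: -56076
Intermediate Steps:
g = 1
B = -514 (B = -257 - 257 = -514)
O(Z) = 1 + Z (O(Z) = Z + 1 = 1 + Z)
D(X, j) = 1 + X
D(B, 394) - 1*55563 = (1 - 514) - 1*55563 = -513 - 55563 = -56076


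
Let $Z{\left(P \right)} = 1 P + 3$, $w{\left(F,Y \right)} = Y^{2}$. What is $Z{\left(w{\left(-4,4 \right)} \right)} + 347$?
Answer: $366$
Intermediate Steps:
$Z{\left(P \right)} = 3 + P$ ($Z{\left(P \right)} = P + 3 = 3 + P$)
$Z{\left(w{\left(-4,4 \right)} \right)} + 347 = \left(3 + 4^{2}\right) + 347 = \left(3 + 16\right) + 347 = 19 + 347 = 366$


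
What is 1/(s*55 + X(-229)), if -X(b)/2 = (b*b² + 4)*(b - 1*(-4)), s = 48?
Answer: -1/5404040610 ≈ -1.8505e-10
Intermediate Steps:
X(b) = -2*(4 + b)*(4 + b³) (X(b) = -2*(b*b² + 4)*(b - 1*(-4)) = -2*(b³ + 4)*(b + 4) = -2*(4 + b³)*(4 + b) = -2*(4 + b)*(4 + b³))
1/(s*55 + X(-229)) = 1/(48*55 + (-32 - 8*(-229) - 8*(-229)³ - 2*(-229)⁴)) = 1/(2640 + (-32 + 1832 - 8*(-12008989) - 2*2750058481)) = 1/(2640 + (-32 + 1832 + 96071912 - 5500116962)) = 1/(2640 - 5404043250) = 1/(-5404040610) = -1/5404040610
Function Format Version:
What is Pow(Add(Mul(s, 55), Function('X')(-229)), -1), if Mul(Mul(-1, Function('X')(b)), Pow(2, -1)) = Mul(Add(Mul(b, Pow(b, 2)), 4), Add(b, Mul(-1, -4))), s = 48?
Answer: Rational(-1, 5404040610) ≈ -1.8505e-10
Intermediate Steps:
Function('X')(b) = Mul(-2, Add(4, b), Add(4, Pow(b, 3))) (Function('X')(b) = Mul(-2, Mul(Add(Mul(b, Pow(b, 2)), 4), Add(b, Mul(-1, -4)))) = Mul(-2, Mul(Add(Pow(b, 3), 4), Add(b, 4))) = Mul(-2, Mul(Add(4, Pow(b, 3)), Add(4, b))) = Mul(-2, Mul(Add(4, b), Add(4, Pow(b, 3)))) = Mul(-2, Add(4, b), Add(4, Pow(b, 3))))
Pow(Add(Mul(s, 55), Function('X')(-229)), -1) = Pow(Add(Mul(48, 55), Add(-32, Mul(-8, -229), Mul(-8, Pow(-229, 3)), Mul(-2, Pow(-229, 4)))), -1) = Pow(Add(2640, Add(-32, 1832, Mul(-8, -12008989), Mul(-2, 2750058481))), -1) = Pow(Add(2640, Add(-32, 1832, 96071912, -5500116962)), -1) = Pow(Add(2640, -5404043250), -1) = Pow(-5404040610, -1) = Rational(-1, 5404040610)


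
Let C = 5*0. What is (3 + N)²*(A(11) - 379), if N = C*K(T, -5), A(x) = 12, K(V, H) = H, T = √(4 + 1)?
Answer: -3303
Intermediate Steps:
T = √5 ≈ 2.2361
C = 0
N = 0 (N = 0*(-5) = 0)
(3 + N)²*(A(11) - 379) = (3 + 0)²*(12 - 379) = 3²*(-367) = 9*(-367) = -3303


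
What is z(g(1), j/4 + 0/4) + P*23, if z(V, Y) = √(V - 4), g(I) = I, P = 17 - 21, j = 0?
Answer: -92 + I*√3 ≈ -92.0 + 1.732*I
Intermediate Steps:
P = -4
z(V, Y) = √(-4 + V)
z(g(1), j/4 + 0/4) + P*23 = √(-4 + 1) - 4*23 = √(-3) - 92 = I*√3 - 92 = -92 + I*√3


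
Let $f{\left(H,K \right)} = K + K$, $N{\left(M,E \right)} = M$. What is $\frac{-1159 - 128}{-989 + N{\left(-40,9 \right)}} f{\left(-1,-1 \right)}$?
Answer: $- \frac{858}{343} \approx -2.5015$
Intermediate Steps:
$f{\left(H,K \right)} = 2 K$
$\frac{-1159 - 128}{-989 + N{\left(-40,9 \right)}} f{\left(-1,-1 \right)} = \frac{-1159 - 128}{-989 - 40} \cdot 2 \left(-1\right) = - \frac{1287}{-1029} \left(-2\right) = \left(-1287\right) \left(- \frac{1}{1029}\right) \left(-2\right) = \frac{429}{343} \left(-2\right) = - \frac{858}{343}$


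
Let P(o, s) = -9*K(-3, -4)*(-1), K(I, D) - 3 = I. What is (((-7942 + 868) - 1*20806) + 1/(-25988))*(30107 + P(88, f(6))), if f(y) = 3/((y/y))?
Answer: -21813889592187/25988 ≈ -8.3938e+8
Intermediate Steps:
K(I, D) = 3 + I
f(y) = 3 (f(y) = 3/1 = 3*1 = 3)
P(o, s) = 0 (P(o, s) = -9*(3 - 3)*(-1) = -0*(-1) = -9*0 = 0)
(((-7942 + 868) - 1*20806) + 1/(-25988))*(30107 + P(88, f(6))) = (((-7942 + 868) - 1*20806) + 1/(-25988))*(30107 + 0) = ((-7074 - 20806) - 1/25988)*30107 = (-27880 - 1/25988)*30107 = -724545441/25988*30107 = -21813889592187/25988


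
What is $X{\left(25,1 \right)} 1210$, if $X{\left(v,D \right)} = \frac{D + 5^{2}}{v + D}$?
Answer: $1210$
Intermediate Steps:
$X{\left(v,D \right)} = \frac{25 + D}{D + v}$ ($X{\left(v,D \right)} = \frac{D + 25}{D + v} = \frac{25 + D}{D + v}$)
$X{\left(25,1 \right)} 1210 = \frac{25 + 1}{1 + 25} \cdot 1210 = \frac{1}{26} \cdot 26 \cdot 1210 = 1 \cdot 1210 = 1210$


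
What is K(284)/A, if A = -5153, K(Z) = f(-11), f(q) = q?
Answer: 11/5153 ≈ 0.0021347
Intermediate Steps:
K(Z) = -11
K(284)/A = -11/(-5153) = -11*(-1/5153) = 11/5153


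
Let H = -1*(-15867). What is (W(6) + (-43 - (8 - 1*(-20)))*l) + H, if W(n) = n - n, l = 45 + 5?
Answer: 12317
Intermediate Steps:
l = 50
W(n) = 0
H = 15867
(W(6) + (-43 - (8 - 1*(-20)))*l) + H = (0 + (-43 - (8 - 1*(-20)))*50) + 15867 = (0 + (-43 - (8 + 20))*50) + 15867 = (0 + (-43 - 1*28)*50) + 15867 = (0 + (-43 - 28)*50) + 15867 = (0 - 71*50) + 15867 = (0 - 3550) + 15867 = -3550 + 15867 = 12317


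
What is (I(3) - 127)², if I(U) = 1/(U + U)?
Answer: 579121/36 ≈ 16087.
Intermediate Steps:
I(U) = 1/(2*U)
(I(3) - 127)² = ((½)/3 - 127)² = ((½)*(⅓) - 127)² = (⅙ - 127)² = (-761/6)² = 579121/36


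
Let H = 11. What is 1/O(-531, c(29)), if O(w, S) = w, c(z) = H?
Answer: -1/531 ≈ -0.0018832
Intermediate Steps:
c(z) = 11
1/O(-531, c(29)) = 1/(-531) = -1/531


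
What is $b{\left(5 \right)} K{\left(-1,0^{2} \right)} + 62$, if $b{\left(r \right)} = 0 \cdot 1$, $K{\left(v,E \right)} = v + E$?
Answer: $62$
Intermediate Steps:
$K{\left(v,E \right)} = E + v$
$b{\left(r \right)} = 0$
$b{\left(5 \right)} K{\left(-1,0^{2} \right)} + 62 = 0 \left(0^{2} - 1\right) + 62 = 0 \left(0 - 1\right) + 62 = 0 \left(-1\right) + 62 = 0 + 62 = 62$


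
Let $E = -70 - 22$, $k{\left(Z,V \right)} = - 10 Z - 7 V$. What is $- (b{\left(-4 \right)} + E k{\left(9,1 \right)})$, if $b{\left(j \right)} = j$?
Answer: $-8920$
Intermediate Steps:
$E = -92$
$- (b{\left(-4 \right)} + E k{\left(9,1 \right)}) = - (-4 - 92 \left(\left(-10\right) 9 - 7\right)) = - (-4 - 92 \left(-90 - 7\right)) = - (-4 - -8924) = - (-4 + 8924) = \left(-1\right) 8920 = -8920$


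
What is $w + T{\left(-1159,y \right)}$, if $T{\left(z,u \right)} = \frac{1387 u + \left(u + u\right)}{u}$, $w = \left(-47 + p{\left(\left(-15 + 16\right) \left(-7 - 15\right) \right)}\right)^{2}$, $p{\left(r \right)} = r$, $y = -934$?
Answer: $6150$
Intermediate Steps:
$w = 4761$ ($w = \left(-47 + \left(-15 + 16\right) \left(-7 - 15\right)\right)^{2} = \left(-47 + 1 \left(-22\right)\right)^{2} = \left(-47 - 22\right)^{2} = \left(-69\right)^{2} = 4761$)
$T{\left(z,u \right)} = 1389$ ($T{\left(z,u \right)} = \frac{1387 u + 2 u}{u} = \frac{1389 u}{u} = 1389$)
$w + T{\left(-1159,y \right)} = 4761 + 1389 = 6150$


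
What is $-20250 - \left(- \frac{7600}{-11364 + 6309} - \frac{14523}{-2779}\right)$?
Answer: $- \frac{56912679083}{2809569} \approx -20257.0$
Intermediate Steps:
$-20250 - \left(- \frac{7600}{-11364 + 6309} - \frac{14523}{-2779}\right) = -20250 - \left(- \frac{7600}{-5055} - - \frac{14523}{2779}\right) = -20250 - \left(\left(-7600\right) \left(- \frac{1}{5055}\right) + \frac{14523}{2779}\right) = -20250 - \left(\frac{1520}{1011} + \frac{14523}{2779}\right) = -20250 - \frac{18906833}{2809569} = - \frac{56912679083}{2809569}$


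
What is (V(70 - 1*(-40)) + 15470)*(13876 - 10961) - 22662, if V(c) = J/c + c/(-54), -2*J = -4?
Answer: 1216795582/27 ≈ 4.5066e+7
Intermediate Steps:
J = 2 (J = -1/2*(-4) = 2)
V(c) = 2/c - c/54 (V(c) = 2/c + c/(-54) = 2/c + c*(-1/54) = 2/c - c/54)
(V(70 - 1*(-40)) + 15470)*(13876 - 10961) - 22662 = ((2/(70 - 1*(-40)) - (70 - 1*(-40))/54) + 15470)*(13876 - 10961) - 22662 = ((2/(70 + 40) - (70 + 40)/54) + 15470)*2915 - 22662 = ((2/110 - 1/54*110) + 15470)*2915 - 22662 = ((2*(1/110) - 55/27) + 15470)*2915 - 22662 = ((1/55 - 55/27) + 15470)*2915 - 22662 = (-2998/1485 + 15470)*2915 - 22662 = (22969952/1485)*2915 - 22662 = 1217407456/27 - 22662 = 1216795582/27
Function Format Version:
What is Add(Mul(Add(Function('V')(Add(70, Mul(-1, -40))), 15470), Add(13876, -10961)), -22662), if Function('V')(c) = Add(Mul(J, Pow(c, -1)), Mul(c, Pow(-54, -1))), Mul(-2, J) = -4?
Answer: Rational(1216795582, 27) ≈ 4.5066e+7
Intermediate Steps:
J = 2 (J = Mul(Rational(-1, 2), -4) = 2)
Function('V')(c) = Add(Mul(2, Pow(c, -1)), Mul(Rational(-1, 54), c)) (Function('V')(c) = Add(Mul(2, Pow(c, -1)), Mul(c, Pow(-54, -1))) = Add(Mul(2, Pow(c, -1)), Mul(c, Rational(-1, 54))) = Add(Mul(2, Pow(c, -1)), Mul(Rational(-1, 54), c)))
Add(Mul(Add(Function('V')(Add(70, Mul(-1, -40))), 15470), Add(13876, -10961)), -22662) = Add(Mul(Add(Add(Mul(2, Pow(Add(70, Mul(-1, -40)), -1)), Mul(Rational(-1, 54), Add(70, Mul(-1, -40)))), 15470), Add(13876, -10961)), -22662) = Add(Mul(Add(Add(Mul(2, Pow(Add(70, 40), -1)), Mul(Rational(-1, 54), Add(70, 40))), 15470), 2915), -22662) = Add(Mul(Add(Add(Mul(2, Pow(110, -1)), Mul(Rational(-1, 54), 110)), 15470), 2915), -22662) = Add(Mul(Add(Add(Mul(2, Rational(1, 110)), Rational(-55, 27)), 15470), 2915), -22662) = Add(Mul(Add(Add(Rational(1, 55), Rational(-55, 27)), 15470), 2915), -22662) = Add(Mul(Add(Rational(-2998, 1485), 15470), 2915), -22662) = Add(Mul(Rational(22969952, 1485), 2915), -22662) = Add(Rational(1217407456, 27), -22662) = Rational(1216795582, 27)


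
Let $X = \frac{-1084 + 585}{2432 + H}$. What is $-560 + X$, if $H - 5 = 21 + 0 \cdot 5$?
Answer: $- \frac{1376979}{2458} \approx -560.2$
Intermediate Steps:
$H = 26$ ($H = 5 + \left(21 + 0 \cdot 5\right) = 5 + \left(21 + 0\right) = 5 + 21 = 26$)
$X = - \frac{499}{2458}$ ($X = \frac{-1084 + 585}{2432 + 26} = - \frac{499}{2458} \approx -0.20301$)
$-560 + X = -560 - \frac{499}{2458} = - \frac{1376979}{2458}$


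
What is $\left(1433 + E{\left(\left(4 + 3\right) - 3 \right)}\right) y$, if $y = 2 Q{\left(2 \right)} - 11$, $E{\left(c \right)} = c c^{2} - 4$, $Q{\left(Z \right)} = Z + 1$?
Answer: $-7465$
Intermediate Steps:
$Q{\left(Z \right)} = 1 + Z$
$E{\left(c \right)} = -4 + c^{3}$ ($E{\left(c \right)} = c^{3} - 4 = -4 + c^{3}$)
$y = -5$ ($y = 2 \left(1 + 2\right) - 11 = 2 \cdot 3 - 11 = 6 - 11 = -5$)
$\left(1433 + E{\left(\left(4 + 3\right) - 3 \right)}\right) y = \left(1433 - \left(4 - \left(\left(4 + 3\right) - 3\right)^{3}\right)\right) \left(-5\right) = \left(1433 - \left(4 - \left(7 - 3\right)^{3}\right)\right) \left(-5\right) = \left(1433 - \left(4 - 4^{3}\right)\right) \left(-5\right) = \left(1433 + \left(-4 + 64\right)\right) \left(-5\right) = \left(1433 + 60\right) \left(-5\right) = 1493 \left(-5\right) = -7465$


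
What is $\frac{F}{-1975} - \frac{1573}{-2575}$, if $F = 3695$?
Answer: $- \frac{256318}{203425} \approx -1.26$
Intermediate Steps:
$\frac{F}{-1975} - \frac{1573}{-2575} = \frac{3695}{-1975} - \frac{1573}{-2575} = 3695 \left(- \frac{1}{1975}\right) - - \frac{1573}{2575} = - \frac{739}{395} + \frac{1573}{2575} = - \frac{256318}{203425}$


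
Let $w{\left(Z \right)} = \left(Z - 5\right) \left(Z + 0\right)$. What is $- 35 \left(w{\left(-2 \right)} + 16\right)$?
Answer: $-1050$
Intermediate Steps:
$w{\left(Z \right)} = Z \left(-5 + Z\right)$ ($w{\left(Z \right)} = \left(-5 + Z\right) Z = Z \left(-5 + Z\right)$)
$- 35 \left(w{\left(-2 \right)} + 16\right) = - 35 \left(- 2 \left(-5 - 2\right) + 16\right) = - 35 \left(\left(-2\right) \left(-7\right) + 16\right) = - 35 \left(14 + 16\right) = \left(-35\right) 30 = -1050$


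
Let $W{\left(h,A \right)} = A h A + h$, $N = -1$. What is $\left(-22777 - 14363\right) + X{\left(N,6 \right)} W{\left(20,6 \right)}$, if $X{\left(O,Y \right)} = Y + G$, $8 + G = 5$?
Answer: $-34920$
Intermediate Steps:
$G = -3$ ($G = -8 + 5 = -3$)
$X{\left(O,Y \right)} = -3 + Y$ ($X{\left(O,Y \right)} = Y - 3 = -3 + Y$)
$W{\left(h,A \right)} = h + h A^{2}$ ($W{\left(h,A \right)} = h A^{2} + h = h + h A^{2}$)
$\left(-22777 - 14363\right) + X{\left(N,6 \right)} W{\left(20,6 \right)} = \left(-22777 - 14363\right) + \left(-3 + 6\right) 20 \left(1 + 6^{2}\right) = -37140 + 3 \cdot 20 \left(1 + 36\right) = -37140 + 3 \cdot 20 \cdot 37 = -37140 + 3 \cdot 740 = -37140 + 2220 = -34920$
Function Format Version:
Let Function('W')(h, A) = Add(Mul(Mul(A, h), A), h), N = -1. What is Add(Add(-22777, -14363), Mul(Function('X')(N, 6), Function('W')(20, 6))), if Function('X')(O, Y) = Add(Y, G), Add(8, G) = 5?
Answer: -34920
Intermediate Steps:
G = -3 (G = Add(-8, 5) = -3)
Function('X')(O, Y) = Add(-3, Y) (Function('X')(O, Y) = Add(Y, -3) = Add(-3, Y))
Function('W')(h, A) = Add(h, Mul(h, Pow(A, 2))) (Function('W')(h, A) = Add(Mul(h, Pow(A, 2)), h) = Add(h, Mul(h, Pow(A, 2))))
Add(Add(-22777, -14363), Mul(Function('X')(N, 6), Function('W')(20, 6))) = Add(Add(-22777, -14363), Mul(Add(-3, 6), Mul(20, Add(1, Pow(6, 2))))) = Add(-37140, Mul(3, Mul(20, Add(1, 36)))) = Add(-37140, Mul(3, Mul(20, 37))) = Add(-37140, Mul(3, 740)) = Add(-37140, 2220) = -34920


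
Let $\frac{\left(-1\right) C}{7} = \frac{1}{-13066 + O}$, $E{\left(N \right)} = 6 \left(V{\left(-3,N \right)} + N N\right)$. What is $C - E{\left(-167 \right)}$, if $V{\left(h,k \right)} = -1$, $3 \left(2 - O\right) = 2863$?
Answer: $- \frac{7036979019}{42055} \approx -1.6733 \cdot 10^{5}$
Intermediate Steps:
$O = - \frac{2857}{3}$ ($O = 2 - \frac{2863}{3} = - \frac{2857}{3} \approx -952.33$)
$E{\left(N \right)} = -6 + 6 N^{2}$ ($E{\left(N \right)} = 6 \left(-1 + N N\right) = 6 \left(-1 + N^{2}\right) = -6 + 6 N^{2}$)
$C = \frac{21}{42055}$ ($C = - \frac{7}{-13066 - \frac{2857}{3}} = - \frac{7}{- \frac{42055}{3}} = \left(-7\right) \left(- \frac{3}{42055}\right) = \frac{21}{42055} \approx 0.00049935$)
$C - E{\left(-167 \right)} = \frac{21}{42055} - \left(-6 + 6 \left(-167\right)^{2}\right) = \frac{21}{42055} - \left(-6 + 6 \cdot 27889\right) = \frac{21}{42055} - \left(-6 + 167334\right) = \frac{21}{42055} - 167328 = - \frac{7036979019}{42055}$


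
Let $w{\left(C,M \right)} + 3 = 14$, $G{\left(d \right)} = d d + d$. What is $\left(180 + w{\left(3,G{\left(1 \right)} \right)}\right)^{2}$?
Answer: $36481$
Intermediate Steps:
$G{\left(d \right)} = d + d^{2}$ ($G{\left(d \right)} = d^{2} + d = d + d^{2}$)
$w{\left(C,M \right)} = 11$ ($w{\left(C,M \right)} = -3 + 14 = 11$)
$\left(180 + w{\left(3,G{\left(1 \right)} \right)}\right)^{2} = \left(180 + 11\right)^{2} = 191^{2} = 36481$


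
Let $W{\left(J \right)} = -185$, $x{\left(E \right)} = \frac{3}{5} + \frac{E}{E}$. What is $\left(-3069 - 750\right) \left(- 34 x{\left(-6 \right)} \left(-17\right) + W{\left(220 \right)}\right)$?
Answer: $- \frac{14126481}{5} \approx -2.8253 \cdot 10^{6}$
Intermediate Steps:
$x{\left(E \right)} = \frac{8}{5}$ ($x{\left(E \right)} = 3 \cdot \frac{1}{5} + 1 = \frac{3}{5} + 1 = \frac{8}{5}$)
$\left(-3069 - 750\right) \left(- 34 x{\left(-6 \right)} \left(-17\right) + W{\left(220 \right)}\right) = \left(-3069 - 750\right) \left(\left(-34\right) \frac{8}{5} \left(-17\right) - 185\right) = - 3819 \left(\left(- \frac{272}{5}\right) \left(-17\right) - 185\right) = - 3819 \left(\frac{4624}{5} - 185\right) = \left(-3819\right) \frac{3699}{5} = - \frac{14126481}{5}$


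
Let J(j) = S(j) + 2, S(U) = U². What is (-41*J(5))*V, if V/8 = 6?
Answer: -53136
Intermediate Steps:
V = 48 (V = 8*6 = 48)
J(j) = 2 + j² (J(j) = j² + 2 = 2 + j²)
(-41*J(5))*V = -41*(2 + 5²)*48 = -41*(2 + 25)*48 = -41*27*48 = -1107*48 = -53136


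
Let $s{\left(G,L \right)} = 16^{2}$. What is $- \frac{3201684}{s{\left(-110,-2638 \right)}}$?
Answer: $- \frac{800421}{64} \approx -12507.0$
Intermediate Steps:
$s{\left(G,L \right)} = 256$
$- \frac{3201684}{s{\left(-110,-2638 \right)}} = - \frac{3201684}{256} = \left(-3201684\right) \frac{1}{256} = - \frac{800421}{64}$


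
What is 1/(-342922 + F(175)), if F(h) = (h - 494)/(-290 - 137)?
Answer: -427/146427375 ≈ -2.9161e-6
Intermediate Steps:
F(h) = 494/427 - h/427 (F(h) = (-494 + h)/(-427) = (-494 + h)*(-1/427) = 494/427 - h/427)
1/(-342922 + F(175)) = 1/(-342922 + (494/427 - 1/427*175)) = 1/(-342922 + (494/427 - 25/61)) = 1/(-342922 + 319/427) = 1/(-146427375/427) = -427/146427375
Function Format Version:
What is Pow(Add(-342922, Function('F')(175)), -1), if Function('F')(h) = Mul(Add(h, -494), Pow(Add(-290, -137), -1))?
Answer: Rational(-427, 146427375) ≈ -2.9161e-6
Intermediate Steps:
Function('F')(h) = Add(Rational(494, 427), Mul(Rational(-1, 427), h)) (Function('F')(h) = Mul(Add(-494, h), Pow(-427, -1)) = Mul(Add(-494, h), Rational(-1, 427)) = Add(Rational(494, 427), Mul(Rational(-1, 427), h)))
Pow(Add(-342922, Function('F')(175)), -1) = Pow(Add(-342922, Add(Rational(494, 427), Mul(Rational(-1, 427), 175))), -1) = Pow(Add(-342922, Add(Rational(494, 427), Rational(-25, 61))), -1) = Pow(Add(-342922, Rational(319, 427)), -1) = Pow(Rational(-146427375, 427), -1) = Rational(-427, 146427375)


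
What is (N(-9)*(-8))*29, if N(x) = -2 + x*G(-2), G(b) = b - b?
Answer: 464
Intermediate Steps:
G(b) = 0
N(x) = -2 (N(x) = -2 + x*0 = -2 + 0 = -2)
(N(-9)*(-8))*29 = -2*(-8)*29 = 16*29 = 464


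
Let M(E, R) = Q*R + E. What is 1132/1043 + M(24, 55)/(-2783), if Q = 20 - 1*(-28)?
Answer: 371804/2902669 ≈ 0.12809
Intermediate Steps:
Q = 48 (Q = 20 + 28 = 48)
M(E, R) = E + 48*R (M(E, R) = 48*R + E = E + 48*R)
1132/1043 + M(24, 55)/(-2783) = 1132/1043 + (24 + 48*55)/(-2783) = 1132*(1/1043) + (24 + 2640)*(-1/2783) = 1132/1043 + 2664*(-1/2783) = 1132/1043 - 2664/2783 = 371804/2902669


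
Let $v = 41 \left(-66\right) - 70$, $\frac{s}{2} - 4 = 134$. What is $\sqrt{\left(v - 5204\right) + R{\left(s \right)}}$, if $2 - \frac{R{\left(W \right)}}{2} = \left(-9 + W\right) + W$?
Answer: $i \sqrt{9062} \approx 95.195 i$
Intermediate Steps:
$s = 276$ ($s = 8 + 2 \cdot 134 = 8 + 268 = 276$)
$R{\left(W \right)} = 22 - 4 W$ ($R{\left(W \right)} = 4 - 2 \left(\left(-9 + W\right) + W\right) = 4 - 2 \left(-9 + 2 W\right) = 4 - \left(-18 + 4 W\right) = 22 - 4 W$)
$v = -2776$ ($v = -2706 - 70 = -2776$)
$\sqrt{\left(v - 5204\right) + R{\left(s \right)}} = \sqrt{\left(-2776 - 5204\right) + \left(22 - 1104\right)} = \sqrt{-7980 - 1082} = \sqrt{-9062} = i \sqrt{9062}$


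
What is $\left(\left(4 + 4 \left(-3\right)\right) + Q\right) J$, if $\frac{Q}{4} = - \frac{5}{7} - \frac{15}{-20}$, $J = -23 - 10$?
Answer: $\frac{1815}{7} \approx 259.29$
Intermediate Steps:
$J = -33$
$Q = \frac{1}{7}$ ($Q = 4 \left(- \frac{5}{7} - \frac{15}{-20}\right) = 4 \left(\left(-5\right) \frac{1}{7} - - \frac{3}{4}\right) = 4 \left(- \frac{5}{7} + \frac{3}{4}\right) = 4 \cdot \frac{1}{28} = \frac{1}{7} \approx 0.14286$)
$\left(\left(4 + 4 \left(-3\right)\right) + Q\right) J = \left(\left(4 + 4 \left(-3\right)\right) + \frac{1}{7}\right) \left(-33\right) = \left(\left(4 - 12\right) + \frac{1}{7}\right) \left(-33\right) = \left(-8 + \frac{1}{7}\right) \left(-33\right) = \left(- \frac{55}{7}\right) \left(-33\right) = \frac{1815}{7}$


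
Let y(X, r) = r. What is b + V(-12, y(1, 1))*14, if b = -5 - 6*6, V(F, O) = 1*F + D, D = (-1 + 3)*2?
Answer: -153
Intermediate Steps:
D = 4 (D = 2*2 = 4)
V(F, O) = 4 + F (V(F, O) = 1*F + 4 = F + 4 = 4 + F)
b = -41 (b = -5 - 36 = -41)
b + V(-12, y(1, 1))*14 = -41 + (4 - 12)*14 = -41 - 8*14 = -41 - 112 = -153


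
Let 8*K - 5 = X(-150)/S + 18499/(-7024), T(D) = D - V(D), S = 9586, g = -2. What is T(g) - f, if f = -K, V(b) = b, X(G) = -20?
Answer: 79594213/269328256 ≈ 0.29553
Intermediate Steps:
T(D) = 0 (T(D) = D - D = 0)
K = 79594213/269328256 (K = 5/8 + (-20/9586 + 18499/(-7024))/8 = 5/8 + (-20*1/9586 + 18499*(-1/7024))/8 = 5/8 + (-10/4793 - 18499/7024)/8 = 5/8 + (⅛)*(-88735947/33666032) = 5/8 - 88735947/269328256 = 79594213/269328256 ≈ 0.29553)
f = -79594213/269328256 (f = -1*79594213/269328256 = -79594213/269328256 ≈ -0.29553)
T(g) - f = 0 - 1*(-79594213/269328256) = 0 + 79594213/269328256 = 79594213/269328256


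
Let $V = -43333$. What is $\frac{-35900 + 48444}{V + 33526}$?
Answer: $- \frac{1792}{1401} \approx -1.2791$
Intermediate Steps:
$\frac{-35900 + 48444}{V + 33526} = \frac{-35900 + 48444}{-43333 + 33526} = \frac{12544}{-9807} = 12544 \left(- \frac{1}{9807}\right) = - \frac{1792}{1401}$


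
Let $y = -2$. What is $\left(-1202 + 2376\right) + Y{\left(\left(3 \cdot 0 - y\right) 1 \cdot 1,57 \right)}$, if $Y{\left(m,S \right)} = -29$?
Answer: $1145$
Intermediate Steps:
$\left(-1202 + 2376\right) + Y{\left(\left(3 \cdot 0 - y\right) 1 \cdot 1,57 \right)} = \left(-1202 + 2376\right) - 29 = 1174 - 29 = 1145$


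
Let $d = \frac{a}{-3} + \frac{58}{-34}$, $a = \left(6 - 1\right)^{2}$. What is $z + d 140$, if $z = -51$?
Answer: $- \frac{74281}{51} \approx -1456.5$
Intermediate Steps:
$a = 25$ ($a = 5^{2} = 25$)
$d = - \frac{512}{51}$ ($d = \frac{25}{-3} + \frac{58}{-34} = 25 \left(- \frac{1}{3}\right) + 58 \left(- \frac{1}{34}\right) = - \frac{25}{3} - \frac{29}{17} = - \frac{512}{51} \approx -10.039$)
$z + d 140 = -51 - \frac{71680}{51} = - \frac{74281}{51}$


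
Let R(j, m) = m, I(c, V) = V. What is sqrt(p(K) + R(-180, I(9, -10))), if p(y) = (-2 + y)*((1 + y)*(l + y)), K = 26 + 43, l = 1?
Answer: sqrt(328290) ≈ 572.97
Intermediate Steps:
K = 69
p(y) = (1 + y)**2*(-2 + y) (p(y) = (-2 + y)*((1 + y)*(1 + y)) = (-2 + y)*(1 + y)**2 = (1 + y)**2*(-2 + y))
sqrt(p(K) + R(-180, I(9, -10))) = sqrt((-2 + 69**3 - 3*69) - 10) = sqrt((-2 + 328509 - 207) - 10) = sqrt(328300 - 10) = sqrt(328290)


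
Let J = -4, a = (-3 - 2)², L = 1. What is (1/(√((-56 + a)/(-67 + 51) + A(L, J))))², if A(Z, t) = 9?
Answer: 16/175 ≈ 0.091429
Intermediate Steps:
a = 25 (a = (-5)² = 25)
(1/(√((-56 + a)/(-67 + 51) + A(L, J))))² = (1/(√((-56 + 25)/(-67 + 51) + 9)))² = (1/(√(-31/(-16) + 9)))² = (1/(√(-31*(-1/16) + 9)))² = (1/(√(31/16 + 9)))² = (1/(√(175/16)))² = (1/(5*√7/4))² = (4*√7/35)² = 16/175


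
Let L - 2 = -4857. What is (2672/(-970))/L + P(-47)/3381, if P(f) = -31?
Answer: -68477909/7961156175 ≈ -0.0086015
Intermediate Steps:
L = -4855 (L = 2 - 4857 = -4855)
(2672/(-970))/L + P(-47)/3381 = (2672/(-970))/(-4855) - 31/3381 = (2672*(-1/970))*(-1/4855) - 31*1/3381 = -1336/485*(-1/4855) - 31/3381 = 1336/2354675 - 31/3381 = -68477909/7961156175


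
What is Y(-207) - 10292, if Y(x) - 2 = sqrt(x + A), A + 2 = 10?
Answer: -10290 + I*sqrt(199) ≈ -10290.0 + 14.107*I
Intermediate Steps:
A = 8 (A = -2 + 10 = 8)
Y(x) = 2 + sqrt(8 + x) (Y(x) = 2 + sqrt(x + 8) = 2 + sqrt(8 + x))
Y(-207) - 10292 = (2 + sqrt(8 - 207)) - 10292 = (2 + sqrt(-199)) - 10292 = (2 + I*sqrt(199)) - 10292 = -10290 + I*sqrt(199)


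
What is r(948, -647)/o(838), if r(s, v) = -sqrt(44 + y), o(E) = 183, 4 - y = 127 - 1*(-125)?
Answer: -2*I*sqrt(51)/183 ≈ -0.078048*I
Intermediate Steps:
y = -248 (y = 4 - (127 - 1*(-125)) = 4 - (127 + 125) = 4 - 1*252 = 4 - 252 = -248)
r(s, v) = -2*I*sqrt(51) (r(s, v) = -sqrt(44 - 248) = -sqrt(-204) = -2*I*sqrt(51))
r(948, -647)/o(838) = -2*I*sqrt(51)/183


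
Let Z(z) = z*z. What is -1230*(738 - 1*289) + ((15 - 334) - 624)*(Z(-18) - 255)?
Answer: -617337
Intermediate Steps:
Z(z) = z²
-1230*(738 - 1*289) + ((15 - 334) - 624)*(Z(-18) - 255) = -1230*(738 - 1*289) + ((15 - 334) - 624)*((-18)² - 255) = -1230*(738 - 289) + (-319 - 624)*(324 - 255) = -1230*449 - 943*69 = -552270 - 65067 = -617337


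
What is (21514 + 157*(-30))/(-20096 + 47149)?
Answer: 16804/27053 ≈ 0.62115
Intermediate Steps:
(21514 + 157*(-30))/(-20096 + 47149) = (21514 - 4710)/27053 = 16804*(1/27053) = 16804/27053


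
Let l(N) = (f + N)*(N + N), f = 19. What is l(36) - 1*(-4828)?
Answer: 8788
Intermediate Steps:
l(N) = 2*N*(19 + N) (l(N) = (19 + N)*(N + N) = (19 + N)*(2*N) = 2*N*(19 + N))
l(36) - 1*(-4828) = 2*36*(19 + 36) - 1*(-4828) = 2*36*55 + 4828 = 3960 + 4828 = 8788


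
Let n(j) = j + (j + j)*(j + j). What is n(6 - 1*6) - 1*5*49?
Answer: -245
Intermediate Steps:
n(j) = j + 4*j² (n(j) = j + (2*j)*(2*j) = j + 4*j²)
n(6 - 1*6) - 1*5*49 = (6 - 1*6)*(1 + 4*(6 - 1*6)) - 1*5*49 = (6 - 6)*(1 + 4*(6 - 6)) - 5*49 = 0*(1 + 4*0) - 245 = 0*(1 + 0) - 245 = 0*1 - 245 = 0 - 245 = -245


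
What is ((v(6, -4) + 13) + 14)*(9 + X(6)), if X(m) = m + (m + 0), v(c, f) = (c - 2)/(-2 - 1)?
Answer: 539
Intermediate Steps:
v(c, f) = ⅔ - c/3 (v(c, f) = (-2 + c)/(-3) = (-2 + c)*(-⅓) = ⅔ - c/3)
X(m) = 2*m (X(m) = m + m = 2*m)
((v(6, -4) + 13) + 14)*(9 + X(6)) = (((⅔ - ⅓*6) + 13) + 14)*(9 + 2*6) = (((⅔ - 2) + 13) + 14)*(9 + 12) = ((-4/3 + 13) + 14)*21 = (35/3 + 14)*21 = (77/3)*21 = 539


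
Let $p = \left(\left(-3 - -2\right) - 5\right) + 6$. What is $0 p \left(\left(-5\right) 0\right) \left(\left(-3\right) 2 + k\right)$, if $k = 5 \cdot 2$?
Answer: $0$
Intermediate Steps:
$k = 10$
$p = 0$ ($p = \left(\left(-3 + 2\right) - 5\right) + 6 = \left(-1 - 5\right) + 6 = -6 + 6 = 0$)
$0 p \left(\left(-5\right) 0\right) \left(\left(-3\right) 2 + k\right) = 0 \cdot 0 \left(\left(-5\right) 0\right) \left(\left(-3\right) 2 + 10\right) = 0 \cdot 0 \left(-6 + 10\right) = 0 \cdot 4 = 0$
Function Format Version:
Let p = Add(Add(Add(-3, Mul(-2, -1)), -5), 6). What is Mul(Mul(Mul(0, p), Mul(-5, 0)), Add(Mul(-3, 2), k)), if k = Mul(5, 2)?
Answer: 0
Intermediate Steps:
k = 10
p = 0 (p = Add(Add(Add(-3, 2), -5), 6) = Add(Add(-1, -5), 6) = Add(-6, 6) = 0)
Mul(Mul(Mul(0, p), Mul(-5, 0)), Add(Mul(-3, 2), k)) = Mul(Mul(Mul(0, 0), Mul(-5, 0)), Add(Mul(-3, 2), 10)) = Mul(Mul(0, 0), Add(-6, 10)) = Mul(0, 4) = 0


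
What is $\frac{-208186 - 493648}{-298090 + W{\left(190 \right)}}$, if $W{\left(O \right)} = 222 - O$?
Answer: $\frac{350917}{149029} \approx 2.3547$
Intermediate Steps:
$\frac{-208186 - 493648}{-298090 + W{\left(190 \right)}} = \frac{-208186 - 493648}{-298090 + \left(222 - 190\right)} = - \frac{701834}{-298090 + \left(222 - 190\right)} = - \frac{701834}{-298090 + 32} = - \frac{701834}{-298058} = \left(-701834\right) \left(- \frac{1}{298058}\right) = \frac{350917}{149029}$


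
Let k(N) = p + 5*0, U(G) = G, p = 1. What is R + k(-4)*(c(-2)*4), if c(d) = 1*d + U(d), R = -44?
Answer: -60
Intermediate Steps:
k(N) = 1 (k(N) = 1 + 5*0 = 1 + 0 = 1)
c(d) = 2*d (c(d) = 1*d + d = d + d = 2*d)
R + k(-4)*(c(-2)*4) = -44 + 1*((2*(-2))*4) = -44 + 1*(-4*4) = -44 + 1*(-16) = -44 - 16 = -60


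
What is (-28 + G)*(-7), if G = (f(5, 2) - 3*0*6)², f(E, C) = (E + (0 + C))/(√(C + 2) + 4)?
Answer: 6713/36 ≈ 186.47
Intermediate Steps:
f(E, C) = (C + E)/(4 + √(2 + C)) (f(E, C) = (E + C)/(√(2 + C) + 4) = (C + E)/(4 + √(2 + C)))
G = 49/36 (G = ((2 + 5)/(4 + √(2 + 2)) - 3*0*6)² = (7/(4 + √4) + 0*6)² = (7/(4 + 2) + 0)² = (7/6 + 0)² = (7/6)² = 49/36 ≈ 1.3611)
(-28 + G)*(-7) = (-28 + 49/36)*(-7) = -959/36*(-7) = 6713/36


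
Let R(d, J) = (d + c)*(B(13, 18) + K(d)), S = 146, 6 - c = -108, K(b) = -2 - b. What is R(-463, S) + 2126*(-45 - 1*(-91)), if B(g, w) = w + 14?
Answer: -74261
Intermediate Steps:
c = 114 (c = 6 - 1*(-108) = 6 + 108 = 114)
B(g, w) = 14 + w
R(d, J) = (30 - d)*(114 + d) (R(d, J) = (d + 114)*((14 + 18) + (-2 - d)) = (114 + d)*(32 + (-2 - d)) = (114 + d)*(30 - d) = (30 - d)*(114 + d))
R(-463, S) + 2126*(-45 - 1*(-91)) = (3420 - 1*(-463)² - 84*(-463)) + 2126*(-45 - 1*(-91)) = (3420 - 1*214369 + 38892) + 2126*(-45 + 91) = (3420 - 214369 + 38892) + 2126*46 = -172057 + 97796 = -74261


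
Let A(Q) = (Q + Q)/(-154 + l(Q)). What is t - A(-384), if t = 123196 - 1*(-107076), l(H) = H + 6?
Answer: 30625984/133 ≈ 2.3027e+5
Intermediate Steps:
l(H) = 6 + H
A(Q) = 2*Q/(-148 + Q) (A(Q) = (Q + Q)/(-154 + (6 + Q)) = (2*Q)/(-148 + Q) = 2*Q/(-148 + Q))
t = 230272 (t = 123196 + 107076 = 230272)
t - A(-384) = 230272 - 2*(-384)/(-148 - 384) = 230272 - 2*(-384)/(-532) = 230272 - 2*(-384)*(-1)/532 = 230272 - 1*192/133 = 230272 - 192/133 = 30625984/133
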